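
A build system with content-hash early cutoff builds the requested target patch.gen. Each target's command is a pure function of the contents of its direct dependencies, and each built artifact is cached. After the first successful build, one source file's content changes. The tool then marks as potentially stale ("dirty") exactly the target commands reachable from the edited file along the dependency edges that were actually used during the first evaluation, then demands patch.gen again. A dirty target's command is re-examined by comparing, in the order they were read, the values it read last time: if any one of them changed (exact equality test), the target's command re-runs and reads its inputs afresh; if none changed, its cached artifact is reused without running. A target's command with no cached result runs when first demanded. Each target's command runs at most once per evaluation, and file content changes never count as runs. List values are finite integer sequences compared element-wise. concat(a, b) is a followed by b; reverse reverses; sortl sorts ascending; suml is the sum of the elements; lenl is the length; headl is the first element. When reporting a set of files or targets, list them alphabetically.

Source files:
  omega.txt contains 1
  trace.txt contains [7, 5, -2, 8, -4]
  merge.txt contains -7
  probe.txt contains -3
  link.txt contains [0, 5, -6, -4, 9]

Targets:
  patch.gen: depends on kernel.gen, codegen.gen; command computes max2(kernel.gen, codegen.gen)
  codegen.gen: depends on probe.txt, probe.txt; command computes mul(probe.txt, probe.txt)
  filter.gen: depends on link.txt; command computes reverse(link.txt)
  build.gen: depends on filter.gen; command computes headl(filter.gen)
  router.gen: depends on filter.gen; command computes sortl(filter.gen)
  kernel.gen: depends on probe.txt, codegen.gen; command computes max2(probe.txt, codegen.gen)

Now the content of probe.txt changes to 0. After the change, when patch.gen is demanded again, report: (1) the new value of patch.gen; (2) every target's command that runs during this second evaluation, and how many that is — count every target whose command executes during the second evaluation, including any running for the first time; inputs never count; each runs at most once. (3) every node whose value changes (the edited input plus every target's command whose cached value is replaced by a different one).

First evaluation (everything demanded from the output):
  codegen.gen = mul(-3, -3) = 9
  kernel.gen = max2(-3, 9) = 9
  patch.gen = max2(9, 9) = 9

Propagation after the edit:
  codegen.gen: runs — probe.txt -3->0; probe.txt -3->0; result 0.
  kernel.gen: runs — probe.txt -3->0; codegen.gen 9->0; result 0.
  patch.gen: runs — kernel.gen 9->0; codegen.gen 9->0; result 0.

New value of patch.gen: 0.
Target commands that run: codegen.gen, kernel.gen, patch.gen — 3 in total.
Values that change: codegen.gen, kernel.gen, patch.gen, probe.txt.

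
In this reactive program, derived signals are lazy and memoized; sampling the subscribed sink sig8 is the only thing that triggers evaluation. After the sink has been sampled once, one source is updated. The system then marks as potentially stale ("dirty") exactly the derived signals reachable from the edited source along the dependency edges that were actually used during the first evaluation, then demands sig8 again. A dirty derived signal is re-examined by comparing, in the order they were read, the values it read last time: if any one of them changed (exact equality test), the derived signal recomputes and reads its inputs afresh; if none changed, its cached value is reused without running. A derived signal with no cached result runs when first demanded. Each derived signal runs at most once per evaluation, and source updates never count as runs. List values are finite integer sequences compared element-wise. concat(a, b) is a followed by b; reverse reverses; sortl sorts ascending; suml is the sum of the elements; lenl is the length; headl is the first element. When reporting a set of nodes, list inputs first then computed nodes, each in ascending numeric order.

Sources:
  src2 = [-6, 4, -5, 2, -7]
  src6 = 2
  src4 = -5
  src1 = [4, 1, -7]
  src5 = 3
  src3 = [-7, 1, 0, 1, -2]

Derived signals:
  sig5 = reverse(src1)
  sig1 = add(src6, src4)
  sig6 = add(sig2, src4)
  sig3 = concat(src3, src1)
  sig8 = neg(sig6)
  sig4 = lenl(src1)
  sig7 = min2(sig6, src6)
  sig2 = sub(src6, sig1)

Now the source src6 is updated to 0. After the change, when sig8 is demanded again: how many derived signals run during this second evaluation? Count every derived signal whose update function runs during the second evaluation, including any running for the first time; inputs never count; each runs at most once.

First demand of the output computes:
  sig1 = add(2, -5) = -3
  sig2 = sub(2, -3) = 5
  sig6 = add(5, -5) = 0
  sig8 = neg(0) = 0

After the edit, cleaning proceeds:
  sig1: a read changed (src6 2->0) — executes, giving -5.
  sig2: a read changed (src6 2->0; sig1 -3->-5) — executes, giving 5 — identical to its old value.
  sig6: dirty, but its reads are unchanged (sig2 unchanged, src4 unchanged); cached 0 stands.
  sig8: dirty, but its reads are unchanged (sig6 unchanged); cached 0 stands.

Note the absorption at sig2: it re-runs yet its value is the same, leaving the output's value untouched.

2 derived signals run: sig1, sig2.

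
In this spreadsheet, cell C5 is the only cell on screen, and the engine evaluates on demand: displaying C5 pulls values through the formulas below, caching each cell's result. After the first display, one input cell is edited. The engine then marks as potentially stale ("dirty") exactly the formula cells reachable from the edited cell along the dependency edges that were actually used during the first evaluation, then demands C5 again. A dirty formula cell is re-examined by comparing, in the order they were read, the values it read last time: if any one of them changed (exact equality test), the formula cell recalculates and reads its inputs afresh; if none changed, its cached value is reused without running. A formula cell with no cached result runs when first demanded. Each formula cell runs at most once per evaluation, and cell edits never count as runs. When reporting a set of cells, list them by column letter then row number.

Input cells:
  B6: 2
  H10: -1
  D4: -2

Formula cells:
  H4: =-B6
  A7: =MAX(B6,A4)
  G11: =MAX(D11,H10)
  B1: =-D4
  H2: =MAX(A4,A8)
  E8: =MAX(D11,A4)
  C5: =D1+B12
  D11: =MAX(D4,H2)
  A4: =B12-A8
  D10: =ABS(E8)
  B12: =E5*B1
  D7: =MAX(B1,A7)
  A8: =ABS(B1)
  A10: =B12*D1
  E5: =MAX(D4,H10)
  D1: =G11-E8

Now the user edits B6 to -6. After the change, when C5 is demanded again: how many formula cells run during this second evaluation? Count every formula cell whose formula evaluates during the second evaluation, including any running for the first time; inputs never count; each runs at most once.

Run set: none (0 run).
The important point: nothing the output needs ever reads B6, so the edit is invisible to it.

Initial pass — values computed on the first demand:
  B1 = -(-2) = 2
  A8 = ABS(2) = 2
  E5 = MAX(-2, -1) = -1
  B12 = -1 * 2 = -2
  A4 = -2 - 2 = -4
  H2 = MAX(-4, 2) = 2
  D11 = MAX(-2, 2) = 2
  E8 = MAX(2, -4) = 2
  G11 = MAX(2, -1) = 2
  D1 = 2 - 2 = 0
  C5 = 0 + -2 = -2

Second demand — change propagation:
  no demanded computation ever read B6, so the edit dirties nothing and nothing runs.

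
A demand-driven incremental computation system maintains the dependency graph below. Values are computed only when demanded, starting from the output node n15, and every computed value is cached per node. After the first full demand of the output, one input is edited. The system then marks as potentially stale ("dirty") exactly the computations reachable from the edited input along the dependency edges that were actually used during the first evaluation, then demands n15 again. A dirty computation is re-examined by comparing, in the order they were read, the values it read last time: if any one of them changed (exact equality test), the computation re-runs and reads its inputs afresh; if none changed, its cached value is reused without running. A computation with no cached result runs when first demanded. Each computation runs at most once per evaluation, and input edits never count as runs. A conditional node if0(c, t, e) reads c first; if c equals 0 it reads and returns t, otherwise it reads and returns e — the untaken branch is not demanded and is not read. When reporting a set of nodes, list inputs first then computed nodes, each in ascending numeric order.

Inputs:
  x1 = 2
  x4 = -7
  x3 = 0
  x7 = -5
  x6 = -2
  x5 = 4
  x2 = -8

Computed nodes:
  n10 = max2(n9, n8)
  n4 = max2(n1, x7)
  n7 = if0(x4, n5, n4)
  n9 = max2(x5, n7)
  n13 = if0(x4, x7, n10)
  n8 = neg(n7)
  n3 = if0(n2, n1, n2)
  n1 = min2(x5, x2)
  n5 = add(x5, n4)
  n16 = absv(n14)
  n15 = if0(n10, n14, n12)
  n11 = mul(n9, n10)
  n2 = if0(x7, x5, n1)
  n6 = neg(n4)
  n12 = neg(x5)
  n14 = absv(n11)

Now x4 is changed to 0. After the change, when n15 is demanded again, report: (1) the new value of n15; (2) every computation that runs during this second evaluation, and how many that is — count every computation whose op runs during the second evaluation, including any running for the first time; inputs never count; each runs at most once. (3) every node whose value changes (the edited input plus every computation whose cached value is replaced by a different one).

First evaluation (everything demanded from the output):
  n1 = min2(4, -8) = -8
  n4 = max2(-8, -5) = -5
  n7 = if0(x4=-7 -> else branch n4) = -5
  n8 = neg(-5) = 5
  n9 = max2(4, -5) = 4
  n10 = max2(4, 5) = 5
  n12 = neg(4) = -4
  n15 = if0(n10=5 -> else branch n12) = -4

Propagation after the edit:
  n5: demanded for the first time — runs, produces -1.
  n7: runs — x4 -7->0; result -1.
  n8: runs — n7 -5->-1; result 1.
  n9: runs — n7 -5->-1; result 4 (same value as before).
  n10: runs — n8 5->1; result 4.
  n15: runs — n10 5->4; result -4 (same value as before).

Key observation: a condition flipped, so demand reaches new nodes — n5 runs for the first time.

New value of n15: -4.
Computations that run: n5, n7, n8, n9, n10, n15 — 6 in total.
Values that change: x4, n7, n8, n10.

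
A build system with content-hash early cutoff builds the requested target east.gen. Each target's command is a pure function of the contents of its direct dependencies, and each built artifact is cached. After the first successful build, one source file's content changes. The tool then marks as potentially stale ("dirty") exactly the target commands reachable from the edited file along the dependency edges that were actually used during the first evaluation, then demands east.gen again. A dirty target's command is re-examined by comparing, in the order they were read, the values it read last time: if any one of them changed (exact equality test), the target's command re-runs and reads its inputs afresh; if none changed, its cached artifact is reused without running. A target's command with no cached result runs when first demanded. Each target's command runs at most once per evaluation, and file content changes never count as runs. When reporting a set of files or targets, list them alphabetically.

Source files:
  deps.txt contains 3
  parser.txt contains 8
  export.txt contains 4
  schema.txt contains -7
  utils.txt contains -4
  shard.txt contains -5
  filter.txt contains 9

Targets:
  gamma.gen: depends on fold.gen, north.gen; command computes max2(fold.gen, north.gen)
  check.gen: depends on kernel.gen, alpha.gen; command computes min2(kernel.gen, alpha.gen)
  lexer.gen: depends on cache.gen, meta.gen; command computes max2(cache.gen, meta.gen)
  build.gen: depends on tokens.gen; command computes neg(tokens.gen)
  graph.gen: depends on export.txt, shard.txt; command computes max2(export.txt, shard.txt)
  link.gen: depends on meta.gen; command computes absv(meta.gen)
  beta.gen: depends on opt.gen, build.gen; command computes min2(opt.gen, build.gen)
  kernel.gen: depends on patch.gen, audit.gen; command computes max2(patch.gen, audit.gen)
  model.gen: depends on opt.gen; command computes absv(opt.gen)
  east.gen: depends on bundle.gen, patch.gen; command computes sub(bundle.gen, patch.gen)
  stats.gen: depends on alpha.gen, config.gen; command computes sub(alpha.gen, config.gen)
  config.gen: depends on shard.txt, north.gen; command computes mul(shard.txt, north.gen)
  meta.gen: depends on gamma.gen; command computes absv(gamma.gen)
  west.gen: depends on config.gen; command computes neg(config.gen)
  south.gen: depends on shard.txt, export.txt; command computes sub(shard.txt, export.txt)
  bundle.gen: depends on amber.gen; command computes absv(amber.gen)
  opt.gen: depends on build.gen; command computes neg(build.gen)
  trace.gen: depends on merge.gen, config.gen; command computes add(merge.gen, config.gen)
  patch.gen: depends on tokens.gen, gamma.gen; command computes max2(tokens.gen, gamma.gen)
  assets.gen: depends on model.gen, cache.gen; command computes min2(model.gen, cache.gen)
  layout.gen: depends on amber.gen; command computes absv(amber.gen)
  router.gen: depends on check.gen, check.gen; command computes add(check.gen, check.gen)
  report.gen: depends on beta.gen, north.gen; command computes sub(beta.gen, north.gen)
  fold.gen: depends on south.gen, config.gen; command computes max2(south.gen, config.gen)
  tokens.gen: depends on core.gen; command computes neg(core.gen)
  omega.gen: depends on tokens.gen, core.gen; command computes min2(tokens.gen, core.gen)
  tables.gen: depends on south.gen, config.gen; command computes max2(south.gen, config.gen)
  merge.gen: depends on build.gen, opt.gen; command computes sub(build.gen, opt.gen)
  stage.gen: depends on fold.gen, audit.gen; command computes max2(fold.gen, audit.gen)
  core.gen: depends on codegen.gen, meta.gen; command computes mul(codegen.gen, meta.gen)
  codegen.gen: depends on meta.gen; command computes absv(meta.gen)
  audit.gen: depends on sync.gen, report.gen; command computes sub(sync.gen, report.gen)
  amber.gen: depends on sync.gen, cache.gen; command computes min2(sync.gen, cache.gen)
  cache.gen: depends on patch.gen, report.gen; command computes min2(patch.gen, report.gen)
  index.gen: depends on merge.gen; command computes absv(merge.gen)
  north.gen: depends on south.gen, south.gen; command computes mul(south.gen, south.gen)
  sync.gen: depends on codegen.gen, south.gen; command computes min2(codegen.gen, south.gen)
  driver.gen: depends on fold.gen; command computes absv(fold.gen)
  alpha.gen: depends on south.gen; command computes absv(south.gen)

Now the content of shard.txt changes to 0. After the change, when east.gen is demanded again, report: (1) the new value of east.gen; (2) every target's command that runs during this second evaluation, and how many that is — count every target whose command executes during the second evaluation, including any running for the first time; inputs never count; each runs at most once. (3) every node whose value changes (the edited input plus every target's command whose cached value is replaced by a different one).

New value of east.gen: 256.
Target commands that run: amber.gen, beta.gen, build.gen, bundle.gen, cache.gen, codegen.gen, config.gen, core.gen, east.gen, fold.gen, gamma.gen, meta.gen, north.gen, opt.gen, patch.gen, report.gen, south.gen, sync.gen, tokens.gen — 19 in total.
Values that change: amber.gen, beta.gen, build.gen, bundle.gen, cache.gen, codegen.gen, config.gen, core.gen, east.gen, fold.gen, gamma.gen, meta.gen, north.gen, opt.gen, patch.gen, report.gen, shard.txt, south.gen, sync.gen, tokens.gen.

First evaluation (everything demanded from the output):
  south.gen = sub(-5, 4) = -9
  north.gen = mul(-9, -9) = 81
  config.gen = mul(-5, 81) = -405
  fold.gen = max2(-9, -405) = -9
  gamma.gen = max2(-9, 81) = 81
  meta.gen = absv(81) = 81
  codegen.gen = absv(81) = 81
  core.gen = mul(81, 81) = 6561
  sync.gen = min2(81, -9) = -9
  tokens.gen = neg(6561) = -6561
  build.gen = neg(-6561) = 6561
  opt.gen = neg(6561) = -6561
  beta.gen = min2(-6561, 6561) = -6561
  patch.gen = max2(-6561, 81) = 81
  report.gen = sub(-6561, 81) = -6642
  cache.gen = min2(81, -6642) = -6642
  amber.gen = min2(-9, -6642) = -6642
  bundle.gen = absv(-6642) = 6642
  east.gen = sub(6642, 81) = 6561

Propagation after the edit:
  south.gen: runs — shard.txt -5->0; result -4.
  north.gen: runs — south.gen -9->-4; south.gen -9->-4; result 16.
  config.gen: runs — shard.txt -5->0; north.gen 81->16; result 0.
  fold.gen: runs — south.gen -9->-4; config.gen -405->0; result 0.
  gamma.gen: runs — fold.gen -9->0; north.gen 81->16; result 16.
  meta.gen: runs — gamma.gen 81->16; result 16.
  codegen.gen: runs — meta.gen 81->16; result 16.
  core.gen: runs — codegen.gen 81->16; meta.gen 81->16; result 256.
  sync.gen: runs — codegen.gen 81->16; south.gen -9->-4; result -4.
  tokens.gen: runs — core.gen 6561->256; result -256.
  build.gen: runs — tokens.gen -6561->-256; result 256.
  opt.gen: runs — build.gen 6561->256; result -256.
  beta.gen: runs — opt.gen -6561->-256; build.gen 6561->256; result -256.
  patch.gen: runs — tokens.gen -6561->-256; gamma.gen 81->16; result 16.
  report.gen: runs — beta.gen -6561->-256; north.gen 81->16; result -272.
  cache.gen: runs — patch.gen 81->16; report.gen -6642->-272; result -272.
  amber.gen: runs — sync.gen -9->-4; cache.gen -6642->-272; result -272.
  bundle.gen: runs — amber.gen -6642->-272; result 272.
  east.gen: runs — bundle.gen 6642->272; patch.gen 81->16; result 256.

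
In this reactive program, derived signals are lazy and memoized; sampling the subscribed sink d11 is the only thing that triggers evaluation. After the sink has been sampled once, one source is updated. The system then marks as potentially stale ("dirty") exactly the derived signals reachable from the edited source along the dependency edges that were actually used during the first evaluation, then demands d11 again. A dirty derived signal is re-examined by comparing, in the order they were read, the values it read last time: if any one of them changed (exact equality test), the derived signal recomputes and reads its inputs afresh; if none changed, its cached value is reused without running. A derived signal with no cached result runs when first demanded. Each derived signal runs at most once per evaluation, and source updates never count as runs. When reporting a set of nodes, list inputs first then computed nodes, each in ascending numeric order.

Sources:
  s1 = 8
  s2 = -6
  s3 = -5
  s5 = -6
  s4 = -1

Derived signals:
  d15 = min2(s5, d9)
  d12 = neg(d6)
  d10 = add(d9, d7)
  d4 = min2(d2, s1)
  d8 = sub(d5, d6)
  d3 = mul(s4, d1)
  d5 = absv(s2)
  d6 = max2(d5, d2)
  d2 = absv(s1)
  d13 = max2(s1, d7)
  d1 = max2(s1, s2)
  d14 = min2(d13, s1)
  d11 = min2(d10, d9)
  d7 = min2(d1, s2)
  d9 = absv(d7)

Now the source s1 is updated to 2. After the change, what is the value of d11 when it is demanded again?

First demand of the output computes:
  d1 = max2(8, -6) = 8
  d7 = min2(8, -6) = -6
  d9 = absv(-6) = 6
  d10 = add(6, -6) = 0
  d11 = min2(0, 6) = 0

After the edit, cleaning proceeds:
  d1: a read changed (s1 8->2) — executes, giving 2.
  d7: a read changed (d1 8->2) — executes, giving -6 — identical to its old value.
  d9: dirty, but its reads are unchanged (d7 unchanged); cached 6 stands.
  d10: dirty, but its reads are unchanged (d9 unchanged, d7 unchanged); cached 0 stands.
  d11: dirty, but its reads are unchanged (d10 unchanged, d9 unchanged); cached 0 stands.

Note the absorption at d7: it re-runs yet its value is the same, leaving the output's value untouched.

Demanding d11 again yields 0.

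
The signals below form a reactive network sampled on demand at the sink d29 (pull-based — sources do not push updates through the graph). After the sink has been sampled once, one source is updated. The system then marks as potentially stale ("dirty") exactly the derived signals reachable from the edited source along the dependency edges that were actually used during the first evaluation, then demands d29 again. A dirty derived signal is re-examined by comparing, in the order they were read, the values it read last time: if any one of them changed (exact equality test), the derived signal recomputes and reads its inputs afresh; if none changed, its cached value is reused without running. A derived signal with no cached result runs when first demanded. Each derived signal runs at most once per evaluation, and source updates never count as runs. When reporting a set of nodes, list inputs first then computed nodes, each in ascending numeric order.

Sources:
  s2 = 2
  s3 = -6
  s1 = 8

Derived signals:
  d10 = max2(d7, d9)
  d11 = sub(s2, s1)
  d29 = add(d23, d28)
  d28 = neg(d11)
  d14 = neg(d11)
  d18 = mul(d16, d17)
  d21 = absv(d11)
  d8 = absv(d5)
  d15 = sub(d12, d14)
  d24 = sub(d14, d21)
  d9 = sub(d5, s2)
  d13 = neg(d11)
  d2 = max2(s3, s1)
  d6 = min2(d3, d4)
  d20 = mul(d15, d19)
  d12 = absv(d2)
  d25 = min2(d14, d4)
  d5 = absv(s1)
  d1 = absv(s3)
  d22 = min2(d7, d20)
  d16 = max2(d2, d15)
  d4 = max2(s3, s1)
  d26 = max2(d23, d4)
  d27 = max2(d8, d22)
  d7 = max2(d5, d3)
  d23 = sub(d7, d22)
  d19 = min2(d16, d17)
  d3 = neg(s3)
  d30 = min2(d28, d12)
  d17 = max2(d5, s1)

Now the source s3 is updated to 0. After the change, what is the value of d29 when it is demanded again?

Initial pass — values computed on the first demand:
  d2 = max2(-6, 8) = 8
  d3 = neg(-6) = 6
  d5 = absv(8) = 8
  d7 = max2(8, 6) = 8
  d11 = sub(2, 8) = -6
  d12 = absv(8) = 8
  d14 = neg(-6) = 6
  d15 = sub(8, 6) = 2
  d16 = max2(8, 2) = 8
  d17 = max2(8, 8) = 8
  d19 = min2(8, 8) = 8
  d20 = mul(2, 8) = 16
  d22 = min2(8, 16) = 8
  d23 = sub(8, 8) = 0
  d28 = neg(-6) = 6
  d29 = add(0, 6) = 6

Second demand — change propagation:
  d2: re-runs because s3 -6->0; new result 8 (unchanged).
  d3: re-runs because s3 -6->0; new result 0.
  d7: re-runs because d3 6->0; new result 8 (unchanged).
  d12: re-examined; everything it read last time is the same (d2 unchanged) — cache 8 kept, no run.
  d15: re-examined; everything it read last time is the same (d12 unchanged, d14 unchanged) — cache 2 kept, no run.
  d16: re-examined; everything it read last time is the same (d2 unchanged, d15 unchanged) — cache 8 kept, no run.
  d19: re-examined; everything it read last time is the same (d16 unchanged, d17 unchanged) — cache 8 kept, no run.
  d20: re-examined; everything it read last time is the same (d15 unchanged, d19 unchanged) — cache 16 kept, no run.
  d22: re-examined; everything it read last time is the same (d7 unchanged, d20 unchanged) — cache 8 kept, no run.
  d23: re-examined; everything it read last time is the same (d7 unchanged, d22 unchanged) — cache 0 kept, no run.
  d29: re-examined; everything it read last time is the same (d23 unchanged, d28 unchanged) — cache 6 kept, no run.

The important point: at d12 every value read last time is unchanged, so the dirty flag clears without a run.

d29 now evaluates to 6.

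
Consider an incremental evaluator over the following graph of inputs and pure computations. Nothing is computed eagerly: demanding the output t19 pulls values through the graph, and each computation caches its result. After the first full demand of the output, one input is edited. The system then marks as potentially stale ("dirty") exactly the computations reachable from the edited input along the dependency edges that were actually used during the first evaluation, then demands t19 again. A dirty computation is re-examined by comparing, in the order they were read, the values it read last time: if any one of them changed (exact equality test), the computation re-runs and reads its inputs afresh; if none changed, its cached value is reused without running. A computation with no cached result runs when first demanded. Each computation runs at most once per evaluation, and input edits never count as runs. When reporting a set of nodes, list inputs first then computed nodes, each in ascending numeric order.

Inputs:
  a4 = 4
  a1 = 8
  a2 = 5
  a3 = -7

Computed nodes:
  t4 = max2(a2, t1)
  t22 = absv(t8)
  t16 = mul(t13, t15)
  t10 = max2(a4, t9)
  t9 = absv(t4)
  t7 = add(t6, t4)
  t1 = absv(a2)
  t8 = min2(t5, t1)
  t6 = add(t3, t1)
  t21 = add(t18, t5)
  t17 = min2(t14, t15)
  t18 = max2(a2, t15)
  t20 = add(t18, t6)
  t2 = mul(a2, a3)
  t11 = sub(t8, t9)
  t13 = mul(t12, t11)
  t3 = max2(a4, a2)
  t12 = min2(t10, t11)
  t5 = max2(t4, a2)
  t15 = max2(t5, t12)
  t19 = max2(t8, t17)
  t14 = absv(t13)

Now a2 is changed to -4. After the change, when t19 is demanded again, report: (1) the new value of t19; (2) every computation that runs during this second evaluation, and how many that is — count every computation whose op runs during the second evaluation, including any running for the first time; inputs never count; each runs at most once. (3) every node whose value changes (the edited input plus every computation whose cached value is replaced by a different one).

Initial pass — values computed on the first demand:
  t1 = absv(5) = 5
  t4 = max2(5, 5) = 5
  t5 = max2(5, 5) = 5
  t8 = min2(5, 5) = 5
  t9 = absv(5) = 5
  t10 = max2(4, 5) = 5
  t11 = sub(5, 5) = 0
  t12 = min2(5, 0) = 0
  t13 = mul(0, 0) = 0
  t14 = absv(0) = 0
  t15 = max2(5, 0) = 5
  t17 = min2(0, 5) = 0
  t19 = max2(5, 0) = 5

Second demand — change propagation:
  t1: re-runs because a2 5->-4; new result 4.
  t4: re-runs because a2 5->-4; t1 5->4; new result 4.
  t5: re-runs because t4 5->4; a2 5->-4; new result 4.
  t8: re-runs because t5 5->4; t1 5->4; new result 4.
  t9: re-runs because t4 5->4; new result 4.
  t10: re-runs because t9 5->4; new result 4.
  t11: re-runs because t8 5->4; t9 5->4; new result 0 (unchanged).
  t12: re-runs because t10 5->4; new result 0 (unchanged).
  t13: re-examined; everything it read last time is the same (t12 unchanged, t11 unchanged) — cache 0 kept, no run.
  t14: re-examined; everything it read last time is the same (t13 unchanged) — cache 0 kept, no run.
  t15: re-runs because t5 5->4; new result 4.
  t17: re-runs because t15 5->4; new result 0 (unchanged).
  t19: re-runs because t8 5->4; new result 4.

The important point: at t13 every value read last time is unchanged, so the dirty flag clears without a run.

t19 now evaluates to 4.
Run set: t1, t4, t5, t8, t9, t10, t11, t12, t15, t17, t19 (11 run).
Changed values: a2, t1, t4, t5, t8, t9, t10, t15, t19.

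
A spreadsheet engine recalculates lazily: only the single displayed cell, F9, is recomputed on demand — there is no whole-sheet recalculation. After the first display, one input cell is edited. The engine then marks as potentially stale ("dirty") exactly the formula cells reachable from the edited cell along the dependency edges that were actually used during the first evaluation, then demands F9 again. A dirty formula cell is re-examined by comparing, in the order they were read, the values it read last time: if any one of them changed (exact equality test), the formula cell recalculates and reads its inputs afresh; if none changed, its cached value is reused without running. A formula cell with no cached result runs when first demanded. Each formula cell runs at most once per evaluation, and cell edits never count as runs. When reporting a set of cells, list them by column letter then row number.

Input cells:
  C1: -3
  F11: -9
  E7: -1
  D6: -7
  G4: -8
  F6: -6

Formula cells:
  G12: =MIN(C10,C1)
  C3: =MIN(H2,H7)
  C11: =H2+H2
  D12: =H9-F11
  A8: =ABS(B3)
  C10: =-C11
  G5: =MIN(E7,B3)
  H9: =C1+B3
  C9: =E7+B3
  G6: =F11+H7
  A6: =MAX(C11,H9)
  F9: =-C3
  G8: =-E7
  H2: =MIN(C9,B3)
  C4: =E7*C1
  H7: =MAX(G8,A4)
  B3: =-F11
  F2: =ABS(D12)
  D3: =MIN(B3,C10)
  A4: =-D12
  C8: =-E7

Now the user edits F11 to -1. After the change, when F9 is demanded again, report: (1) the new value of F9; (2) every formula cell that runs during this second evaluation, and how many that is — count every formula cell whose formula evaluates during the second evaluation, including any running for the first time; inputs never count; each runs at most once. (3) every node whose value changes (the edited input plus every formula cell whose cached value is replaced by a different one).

First evaluation (everything demanded from the output):
  B3 = -(-9) = 9
  C9 = -1 + 9 = 8
  G8 = -(-1) = 1
  H2 = MIN(8, 9) = 8
  H9 = -3 + 9 = 6
  D12 = 6 - -9 = 15
  A4 = -(15) = -15
  H7 = MAX(1, -15) = 1
  C3 = MIN(8, 1) = 1
  F9 = -(1) = -1

Propagation after the edit:
  B3: runs — F11 -9->-1; result 1.
  C9: runs — B3 9->1; result 0.
  H2: runs — C9 8->0; B3 9->1; result 0.
  H9: runs — B3 9->1; result -2.
  D12: runs — H9 6->-2; F11 -9->-1; result -1.
  A4: runs — D12 15->-1; result 1.
  H7: runs — A4 -15->1; result 1 (same value as before).
  C3: runs — H2 8->0; result 0.
  F9: runs — C3 1->0; result 0.

New value of F9: 0.
Formula cells that run: A4, B3, C3, C9, D12, F9, H2, H7, H9 — 9 in total.
Values that change: A4, B3, C3, C9, D12, F9, F11, H2, H9.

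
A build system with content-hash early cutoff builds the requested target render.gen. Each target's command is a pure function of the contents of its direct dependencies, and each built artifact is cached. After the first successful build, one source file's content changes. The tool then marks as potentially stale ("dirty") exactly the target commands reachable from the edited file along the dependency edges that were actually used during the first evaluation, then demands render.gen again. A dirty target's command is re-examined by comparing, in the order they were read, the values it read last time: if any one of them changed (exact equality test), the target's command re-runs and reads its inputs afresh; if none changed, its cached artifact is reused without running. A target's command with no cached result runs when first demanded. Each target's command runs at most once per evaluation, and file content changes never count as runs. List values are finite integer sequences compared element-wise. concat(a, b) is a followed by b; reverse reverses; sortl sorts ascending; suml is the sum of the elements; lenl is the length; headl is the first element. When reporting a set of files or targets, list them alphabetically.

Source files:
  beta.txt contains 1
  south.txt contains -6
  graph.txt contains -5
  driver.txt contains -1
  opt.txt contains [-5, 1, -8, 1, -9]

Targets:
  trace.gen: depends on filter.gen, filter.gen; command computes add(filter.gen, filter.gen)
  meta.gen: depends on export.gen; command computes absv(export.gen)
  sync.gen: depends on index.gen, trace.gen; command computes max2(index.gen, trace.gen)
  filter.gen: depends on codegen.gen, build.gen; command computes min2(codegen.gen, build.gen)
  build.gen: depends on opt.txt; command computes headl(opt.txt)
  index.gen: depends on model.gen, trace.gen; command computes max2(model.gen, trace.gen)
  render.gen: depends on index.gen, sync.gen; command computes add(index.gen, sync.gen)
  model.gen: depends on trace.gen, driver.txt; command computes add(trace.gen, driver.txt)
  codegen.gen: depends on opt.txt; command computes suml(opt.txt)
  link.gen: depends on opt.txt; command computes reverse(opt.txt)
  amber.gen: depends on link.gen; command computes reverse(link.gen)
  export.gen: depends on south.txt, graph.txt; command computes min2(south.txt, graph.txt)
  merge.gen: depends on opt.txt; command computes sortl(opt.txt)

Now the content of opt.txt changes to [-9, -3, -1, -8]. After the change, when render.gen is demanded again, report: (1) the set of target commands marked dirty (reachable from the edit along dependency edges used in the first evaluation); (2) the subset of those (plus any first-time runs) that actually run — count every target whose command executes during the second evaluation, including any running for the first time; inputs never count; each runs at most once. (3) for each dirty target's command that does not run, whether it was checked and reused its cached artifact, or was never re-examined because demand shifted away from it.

Marked dirty: build.gen, codegen.gen, filter.gen, index.gen, model.gen, render.gen, sync.gen, trace.gen.
Target commands that run: build.gen, codegen.gen, filter.gen, index.gen, model.gen, render.gen, sync.gen, trace.gen — 8 in total.
Every dirty target's command ran.

First evaluation (everything demanded from the output):
  build.gen = headl([-5, 1, -8, 1, -9]) = -5
  codegen.gen = suml([-5, 1, -8, 1, -9]) = -20
  filter.gen = min2(-20, -5) = -20
  trace.gen = add(-20, -20) = -40
  model.gen = add(-40, -1) = -41
  index.gen = max2(-41, -40) = -40
  sync.gen = max2(-40, -40) = -40
  render.gen = add(-40, -40) = -80

Propagation after the edit:
  build.gen: runs — opt.txt [-5, 1, -8, 1, -9]->[-9, -3, -1, -8]; result -9.
  codegen.gen: runs — opt.txt [-5, 1, -8, 1, -9]->[-9, -3, -1, -8]; result -21.
  filter.gen: runs — codegen.gen -20->-21; build.gen -5->-9; result -21.
  trace.gen: runs — filter.gen -20->-21; filter.gen -20->-21; result -42.
  model.gen: runs — trace.gen -40->-42; result -43.
  index.gen: runs — model.gen -41->-43; trace.gen -40->-42; result -42.
  sync.gen: runs — index.gen -40->-42; trace.gen -40->-42; result -42.
  render.gen: runs — index.gen -40->-42; sync.gen -40->-42; result -84.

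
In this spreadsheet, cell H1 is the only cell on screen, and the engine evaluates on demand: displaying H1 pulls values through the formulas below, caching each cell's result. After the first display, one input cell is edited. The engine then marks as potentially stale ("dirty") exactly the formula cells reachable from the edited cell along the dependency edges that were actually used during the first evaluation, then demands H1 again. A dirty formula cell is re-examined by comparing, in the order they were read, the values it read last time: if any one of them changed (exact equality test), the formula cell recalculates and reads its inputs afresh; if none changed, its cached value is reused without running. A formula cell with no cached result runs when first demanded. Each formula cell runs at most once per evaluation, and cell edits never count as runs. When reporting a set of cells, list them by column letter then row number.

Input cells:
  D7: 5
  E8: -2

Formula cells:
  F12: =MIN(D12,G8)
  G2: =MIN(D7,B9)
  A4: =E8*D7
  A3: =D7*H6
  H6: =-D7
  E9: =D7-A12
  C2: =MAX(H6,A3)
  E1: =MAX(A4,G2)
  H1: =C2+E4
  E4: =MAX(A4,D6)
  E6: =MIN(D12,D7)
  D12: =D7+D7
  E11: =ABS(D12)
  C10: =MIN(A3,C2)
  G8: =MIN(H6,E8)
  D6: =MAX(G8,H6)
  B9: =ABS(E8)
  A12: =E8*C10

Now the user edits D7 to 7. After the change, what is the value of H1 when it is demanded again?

Initial pass — values computed on the first demand:
  A4 = -2 * 5 = -10
  H6 = -(5) = -5
  A3 = 5 * -5 = -25
  C2 = MAX(-5, -25) = -5
  G8 = MIN(-5, -2) = -5
  D6 = MAX(-5, -5) = -5
  E4 = MAX(-10, -5) = -5
  H1 = -5 + -5 = -10

Second demand — change propagation:
  A4: re-runs because D7 5->7; new result -14.
  H6: re-runs because D7 5->7; new result -7.
  A3: re-runs because D7 5->7; H6 -5->-7; new result -49.
  C2: re-runs because H6 -5->-7; A3 -25->-49; new result -7.
  G8: re-runs because H6 -5->-7; new result -7.
  D6: re-runs because G8 -5->-7; H6 -5->-7; new result -7.
  E4: re-runs because A4 -10->-14; D6 -5->-7; new result -7.
  H1: re-runs because C2 -5->-7; E4 -5->-7; new result -14.

H1 now evaluates to -14.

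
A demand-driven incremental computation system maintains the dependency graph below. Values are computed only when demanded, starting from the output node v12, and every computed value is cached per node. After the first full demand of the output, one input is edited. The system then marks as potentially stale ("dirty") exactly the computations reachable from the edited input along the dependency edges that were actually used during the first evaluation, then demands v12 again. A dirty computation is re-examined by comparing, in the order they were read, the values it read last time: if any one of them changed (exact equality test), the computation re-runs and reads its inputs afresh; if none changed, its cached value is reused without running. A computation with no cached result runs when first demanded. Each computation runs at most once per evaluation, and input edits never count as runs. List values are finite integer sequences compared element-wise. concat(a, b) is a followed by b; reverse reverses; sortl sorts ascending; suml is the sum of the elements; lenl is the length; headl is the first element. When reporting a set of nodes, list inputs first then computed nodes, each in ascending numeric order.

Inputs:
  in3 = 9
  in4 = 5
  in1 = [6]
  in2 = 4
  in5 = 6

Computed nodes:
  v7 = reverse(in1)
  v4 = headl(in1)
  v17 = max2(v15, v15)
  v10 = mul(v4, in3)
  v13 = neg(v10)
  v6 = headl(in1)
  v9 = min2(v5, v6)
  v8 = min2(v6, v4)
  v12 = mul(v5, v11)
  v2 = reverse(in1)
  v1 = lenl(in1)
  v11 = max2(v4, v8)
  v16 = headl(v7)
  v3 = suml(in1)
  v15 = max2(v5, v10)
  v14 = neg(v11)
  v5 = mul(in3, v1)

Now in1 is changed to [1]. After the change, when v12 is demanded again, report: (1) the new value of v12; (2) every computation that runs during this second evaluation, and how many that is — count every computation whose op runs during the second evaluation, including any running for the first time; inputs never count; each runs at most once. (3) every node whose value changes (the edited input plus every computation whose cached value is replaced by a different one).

New value of v12: 9.
Computations that run: v1, v4, v6, v8, v11, v12 — 6 in total.
Values that change: in1, v4, v6, v8, v11, v12.
Key observation: the cutoff stops propagation at v5 — its inputs' values are unchanged, so it reuses its cache.

First evaluation (everything demanded from the output):
  v1 = lenl([6]) = 1
  v4 = headl([6]) = 6
  v5 = mul(9, 1) = 9
  v6 = headl([6]) = 6
  v8 = min2(6, 6) = 6
  v11 = max2(6, 6) = 6
  v12 = mul(9, 6) = 54

Propagation after the edit:
  v1: runs — in1 [6]->[1]; result 1 (same value as before).
  v4: runs — in1 [6]->[1]; result 1.
  v5: checked — values it read are unchanged (in3 unchanged, v1 unchanged); reused cached 9 without running.
  v6: runs — in1 [6]->[1]; result 1.
  v8: runs — v6 6->1; v4 6->1; result 1.
  v11: runs — v4 6->1; v8 6->1; result 1.
  v12: runs — v11 6->1; result 9.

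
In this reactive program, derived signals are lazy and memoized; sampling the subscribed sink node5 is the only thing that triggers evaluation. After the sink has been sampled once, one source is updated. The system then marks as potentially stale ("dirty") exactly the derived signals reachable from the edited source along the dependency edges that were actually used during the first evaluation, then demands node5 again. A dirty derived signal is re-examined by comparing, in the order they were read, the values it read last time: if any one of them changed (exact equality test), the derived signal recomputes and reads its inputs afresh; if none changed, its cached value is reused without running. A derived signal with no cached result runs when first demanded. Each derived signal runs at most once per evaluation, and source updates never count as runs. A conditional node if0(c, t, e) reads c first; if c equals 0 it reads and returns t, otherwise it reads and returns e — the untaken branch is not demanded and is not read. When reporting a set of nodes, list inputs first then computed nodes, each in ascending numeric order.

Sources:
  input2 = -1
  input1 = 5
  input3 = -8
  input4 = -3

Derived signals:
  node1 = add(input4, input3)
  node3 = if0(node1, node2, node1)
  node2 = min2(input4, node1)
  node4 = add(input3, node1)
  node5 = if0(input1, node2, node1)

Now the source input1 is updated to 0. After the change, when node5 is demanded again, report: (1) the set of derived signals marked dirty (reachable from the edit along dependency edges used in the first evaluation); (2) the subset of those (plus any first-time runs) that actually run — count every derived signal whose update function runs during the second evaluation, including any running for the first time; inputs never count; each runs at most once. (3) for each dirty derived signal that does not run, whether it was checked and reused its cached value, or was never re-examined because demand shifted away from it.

The edit dirties: node5.
2 derived signals run: node2, node5.
No dirty derived signal escaped a run.
Note the branch switch — node2 had no cache and runs now for the first time.

First demand of the output computes:
  node1 = add(-3, -8) = -11
  node5 = if0(input1=5 -> else branch node1) = -11

After the edit, cleaning proceeds:
  node2: had never run; runs now, result -11.
  node5: a read changed (input1 5->0) — executes, giving -11 — identical to its old value.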